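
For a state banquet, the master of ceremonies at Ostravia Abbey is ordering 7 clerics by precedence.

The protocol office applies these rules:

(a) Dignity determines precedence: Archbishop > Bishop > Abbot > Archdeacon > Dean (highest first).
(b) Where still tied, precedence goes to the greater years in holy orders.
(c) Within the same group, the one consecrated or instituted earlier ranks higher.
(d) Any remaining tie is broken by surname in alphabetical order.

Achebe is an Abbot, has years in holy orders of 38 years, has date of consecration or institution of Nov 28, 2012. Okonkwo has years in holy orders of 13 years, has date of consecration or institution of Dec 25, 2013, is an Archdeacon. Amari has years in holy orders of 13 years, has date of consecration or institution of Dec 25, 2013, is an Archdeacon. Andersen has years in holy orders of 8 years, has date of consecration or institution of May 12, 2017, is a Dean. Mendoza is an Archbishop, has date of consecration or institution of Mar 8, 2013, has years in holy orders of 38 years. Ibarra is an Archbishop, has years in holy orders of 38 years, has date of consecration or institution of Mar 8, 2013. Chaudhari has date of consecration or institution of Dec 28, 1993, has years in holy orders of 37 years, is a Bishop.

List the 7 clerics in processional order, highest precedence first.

Ibarra, Mendoza, Chaudhari, Achebe, Amari, Okonkwo, Andersen

By dignity: Ibarra and Mendoza (Archbishop); then Chaudhari (Bishop); then Achebe (Abbot); then Amari and Okonkwo (Archdeacon); then Andersen (Dean).
Ibarra and Mendoza both have years in holy orders 38 years, so the next rule applies.
Ibarra and Mendoza both have date of consecration or institution Mar 8, 2013, so the next rule applies.
Among Ibarra and Mendoza, alphabetically by surname: Ibarra before Mendoza.
Amari and Okonkwo both have years in holy orders 13 years, so the next rule applies.
Amari and Okonkwo both have date of consecration or institution Dec 25, 2013, so the next rule applies.
Among Amari and Okonkwo, alphabetically by surname: Amari before Okonkwo.
Full order: Ibarra, Mendoza, Chaudhari, Achebe, Amari, Okonkwo, Andersen.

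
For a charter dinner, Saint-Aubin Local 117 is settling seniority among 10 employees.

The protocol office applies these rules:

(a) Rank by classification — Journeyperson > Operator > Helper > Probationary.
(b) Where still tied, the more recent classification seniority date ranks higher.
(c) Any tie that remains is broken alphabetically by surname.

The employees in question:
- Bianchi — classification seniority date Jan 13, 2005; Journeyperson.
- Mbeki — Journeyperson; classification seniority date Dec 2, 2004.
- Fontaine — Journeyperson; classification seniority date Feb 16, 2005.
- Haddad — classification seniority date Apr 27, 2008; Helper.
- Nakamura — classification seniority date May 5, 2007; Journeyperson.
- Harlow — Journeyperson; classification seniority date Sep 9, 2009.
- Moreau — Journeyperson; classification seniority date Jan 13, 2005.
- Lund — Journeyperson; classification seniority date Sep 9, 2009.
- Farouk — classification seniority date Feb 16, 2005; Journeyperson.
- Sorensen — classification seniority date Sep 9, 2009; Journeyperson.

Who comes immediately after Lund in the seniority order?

By classification: Harlow, Lund, Sorensen, Nakamura, Farouk, Fontaine, Bianchi, Moreau and Mbeki (Journeyperson); then Haddad (Helper).
Among Harlow, Lund, Sorensen, Nakamura, Farouk, Fontaine, Bianchi, Moreau and Mbeki, by classification seniority date (later first): Harlow, Lund and Sorensen (Sep 9, 2009) before Nakamura (May 5, 2007) before Farouk and Fontaine (Feb 16, 2005) before Bianchi and Moreau (Jan 13, 2005) before Mbeki (Dec 2, 2004).
Among Harlow, Lund and Sorensen, alphabetically by surname: Harlow before Lund before Sorensen.
Among Farouk and Fontaine, alphabetically by surname: Farouk before Fontaine.
Among Bianchi and Moreau, alphabetically by surname: Bianchi before Moreau.
Order: Harlow, Lund, Sorensen, Nakamura, Farouk, Fontaine, Bianchi, Moreau, Mbeki, Haddad.

Sorensen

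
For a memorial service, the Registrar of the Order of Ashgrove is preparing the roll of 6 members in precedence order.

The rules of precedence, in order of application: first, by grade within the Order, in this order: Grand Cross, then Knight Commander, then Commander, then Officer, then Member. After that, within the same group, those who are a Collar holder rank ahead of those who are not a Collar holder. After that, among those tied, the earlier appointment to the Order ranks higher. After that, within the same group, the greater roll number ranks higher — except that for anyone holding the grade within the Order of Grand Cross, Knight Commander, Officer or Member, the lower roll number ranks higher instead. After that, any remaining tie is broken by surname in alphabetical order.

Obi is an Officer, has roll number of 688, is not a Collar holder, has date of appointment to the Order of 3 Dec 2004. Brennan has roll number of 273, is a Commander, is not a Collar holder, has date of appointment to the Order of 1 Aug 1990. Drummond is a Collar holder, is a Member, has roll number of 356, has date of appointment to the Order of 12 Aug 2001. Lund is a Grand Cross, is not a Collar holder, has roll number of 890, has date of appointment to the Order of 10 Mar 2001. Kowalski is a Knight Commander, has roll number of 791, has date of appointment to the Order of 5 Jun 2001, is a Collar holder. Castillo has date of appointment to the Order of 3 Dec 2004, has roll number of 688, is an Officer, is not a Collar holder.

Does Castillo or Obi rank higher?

Castillo

By grade within the Order: Lund (Grand Cross); then Kowalski (Knight Commander); then Brennan (Commander); then Castillo and Obi (Officer); then Drummond (Member).
Castillo and Obi are each not a Collar holder, so the next rule applies.
Castillo and Obi both have date of appointment to the Order 3 Dec 2004, so the next rule applies.
Castillo and Obi both have roll number 688, so the next rule applies.
Among Castillo and Obi, alphabetically by surname: Castillo before Obi.
So Castillo takes precedence.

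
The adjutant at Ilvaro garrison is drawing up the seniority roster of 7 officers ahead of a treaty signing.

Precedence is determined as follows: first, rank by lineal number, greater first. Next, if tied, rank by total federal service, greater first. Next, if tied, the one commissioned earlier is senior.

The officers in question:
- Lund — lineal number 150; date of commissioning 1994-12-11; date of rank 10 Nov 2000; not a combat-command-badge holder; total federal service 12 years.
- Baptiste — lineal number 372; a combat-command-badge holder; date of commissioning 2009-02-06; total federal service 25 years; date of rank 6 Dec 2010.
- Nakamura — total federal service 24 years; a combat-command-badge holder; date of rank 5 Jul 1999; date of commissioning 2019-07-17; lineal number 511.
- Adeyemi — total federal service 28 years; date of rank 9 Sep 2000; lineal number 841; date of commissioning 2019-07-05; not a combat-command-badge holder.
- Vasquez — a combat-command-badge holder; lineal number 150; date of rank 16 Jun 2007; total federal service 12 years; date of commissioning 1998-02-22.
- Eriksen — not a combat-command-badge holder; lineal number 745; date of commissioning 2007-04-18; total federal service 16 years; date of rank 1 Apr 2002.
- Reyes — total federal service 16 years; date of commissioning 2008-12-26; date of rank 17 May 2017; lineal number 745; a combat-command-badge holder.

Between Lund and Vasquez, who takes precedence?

By lineal number (higher first): Adeyemi (841); then Eriksen and Reyes (both 745); then Nakamura (511); then Baptiste (372); then Lund and Vasquez (both 150).
Eriksen and Reyes both have total federal service 16 years, so the next rule applies.
Among Eriksen and Reyes, by date of commissioning (earlier first): Eriksen (2007-04-18) before Reyes (2008-12-26).
Lund and Vasquez both have total federal service 12 years, so the next rule applies.
Among Lund and Vasquez, by date of commissioning (earlier first): Lund (1994-12-11) before Vasquez (1998-02-22).
So Lund takes precedence.

Lund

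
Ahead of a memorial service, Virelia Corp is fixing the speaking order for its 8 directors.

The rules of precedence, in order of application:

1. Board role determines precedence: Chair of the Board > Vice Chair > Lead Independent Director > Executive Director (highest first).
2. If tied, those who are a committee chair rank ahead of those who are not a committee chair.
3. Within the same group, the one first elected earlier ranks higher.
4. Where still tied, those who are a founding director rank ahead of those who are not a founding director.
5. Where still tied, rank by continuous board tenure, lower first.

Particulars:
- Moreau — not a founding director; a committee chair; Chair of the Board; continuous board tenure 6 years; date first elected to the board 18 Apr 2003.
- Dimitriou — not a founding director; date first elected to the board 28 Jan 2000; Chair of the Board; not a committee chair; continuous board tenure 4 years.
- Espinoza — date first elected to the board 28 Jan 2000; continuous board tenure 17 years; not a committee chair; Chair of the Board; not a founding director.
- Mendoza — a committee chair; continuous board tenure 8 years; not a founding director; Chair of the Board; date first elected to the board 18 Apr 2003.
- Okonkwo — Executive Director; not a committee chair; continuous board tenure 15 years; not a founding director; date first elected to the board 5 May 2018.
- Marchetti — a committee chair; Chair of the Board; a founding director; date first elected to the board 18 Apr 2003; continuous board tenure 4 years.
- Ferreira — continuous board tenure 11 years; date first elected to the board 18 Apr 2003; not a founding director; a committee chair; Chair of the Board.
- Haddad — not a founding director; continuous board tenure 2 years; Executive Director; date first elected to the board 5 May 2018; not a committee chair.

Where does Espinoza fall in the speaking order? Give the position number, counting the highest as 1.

By board role: Marchetti, Moreau, Mendoza, Ferreira, Dimitriou and Espinoza (Chair of the Board); then Haddad and Okonkwo (Executive Director).
Among Marchetti, Moreau, Mendoza, Ferreira, Dimitriou and Espinoza, a committee chair before not a committee chair: Marchetti, Moreau, Mendoza and Ferreira (a committee chair) before Dimitriou and Espinoza (not a committee chair).
Marchetti, Moreau, Mendoza and Ferreira all have date first elected to the board 18 Apr 2003, so the next rule applies.
Among Marchetti, Moreau, Mendoza and Ferreira, a founding director before not a founding director: Marchetti (a founding director) before Moreau, Mendoza and Ferreira (not a founding director).
Among Moreau, Mendoza and Ferreira, by continuous board tenure (lower first): Moreau (6 years) before Mendoza (8 years) before Ferreira (11 years).
Dimitriou and Espinoza both have date first elected to the board 28 Jan 2000, so the next rule applies.
Dimitriou and Espinoza are each not a founding director, so the next rule applies.
Among Dimitriou and Espinoza, by continuous board tenure (lower first): Dimitriou (4 years) before Espinoza (17 years).
Haddad and Okonkwo are each not a committee chair, so the next rule applies.
Haddad and Okonkwo both have date first elected to the board 5 May 2018, so the next rule applies.
Haddad and Okonkwo are each not a founding director, so the next rule applies.
Among Haddad and Okonkwo, by continuous board tenure (lower first): Haddad (2 years) before Okonkwo (15 years).
Order: Marchetti, Moreau, Mendoza, Ferreira, Dimitriou, Espinoza, Haddad, Okonkwo. So position 6.

6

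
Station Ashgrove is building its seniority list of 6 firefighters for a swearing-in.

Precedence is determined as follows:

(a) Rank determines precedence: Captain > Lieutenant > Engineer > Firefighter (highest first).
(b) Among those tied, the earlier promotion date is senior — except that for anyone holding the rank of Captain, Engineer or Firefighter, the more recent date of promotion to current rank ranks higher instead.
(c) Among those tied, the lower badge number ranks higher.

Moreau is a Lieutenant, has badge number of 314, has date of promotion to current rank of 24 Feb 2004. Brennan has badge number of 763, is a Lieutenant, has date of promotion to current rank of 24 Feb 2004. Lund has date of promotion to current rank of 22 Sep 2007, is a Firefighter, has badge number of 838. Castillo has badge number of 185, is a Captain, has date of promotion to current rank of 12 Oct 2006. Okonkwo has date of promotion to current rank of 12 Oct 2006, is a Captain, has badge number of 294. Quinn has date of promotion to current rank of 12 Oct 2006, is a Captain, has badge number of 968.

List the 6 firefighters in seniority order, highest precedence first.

By rank: Castillo, Okonkwo and Quinn (Captain); then Moreau and Brennan (Lieutenant); then Lund (Firefighter).
Castillo, Okonkwo and Quinn all have date of promotion to current rank 12 Oct 2006, so the next rule applies.
Among Castillo, Okonkwo and Quinn, by badge number (lower first): Castillo (185) before Okonkwo (294) before Quinn (968).
Moreau and Brennan both have date of promotion to current rank 24 Feb 2004, so the next rule applies.
Among Moreau and Brennan, by badge number (lower first): Moreau (314) before Brennan (763).
Full order: Castillo, Okonkwo, Quinn, Moreau, Brennan, Lund.

Castillo, Okonkwo, Quinn, Moreau, Brennan, Lund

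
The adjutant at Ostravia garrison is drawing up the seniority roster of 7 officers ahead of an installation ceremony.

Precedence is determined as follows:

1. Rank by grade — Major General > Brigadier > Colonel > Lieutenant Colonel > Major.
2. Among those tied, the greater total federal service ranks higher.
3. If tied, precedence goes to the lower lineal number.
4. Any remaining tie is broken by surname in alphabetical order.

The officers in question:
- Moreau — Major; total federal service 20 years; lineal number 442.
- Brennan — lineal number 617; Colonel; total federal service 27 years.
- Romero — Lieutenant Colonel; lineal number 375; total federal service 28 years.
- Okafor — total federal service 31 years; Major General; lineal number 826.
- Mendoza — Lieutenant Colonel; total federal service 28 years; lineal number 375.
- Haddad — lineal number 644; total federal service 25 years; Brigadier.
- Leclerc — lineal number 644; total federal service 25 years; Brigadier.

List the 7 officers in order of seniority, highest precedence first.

Okafor, Haddad, Leclerc, Brennan, Mendoza, Romero, Moreau

By grade: Okafor (Major General); then Haddad and Leclerc (Brigadier); then Brennan (Colonel); then Mendoza and Romero (Lieutenant Colonel); then Moreau (Major).
Haddad and Leclerc both have total federal service 25 years, so the next rule applies.
Haddad and Leclerc both have lineal number 644, so the next rule applies.
Among Haddad and Leclerc, alphabetically by surname: Haddad before Leclerc.
Mendoza and Romero both have total federal service 28 years, so the next rule applies.
Mendoza and Romero both have lineal number 375, so the next rule applies.
Among Mendoza and Romero, alphabetically by surname: Mendoza before Romero.
Full order: Okafor, Haddad, Leclerc, Brennan, Mendoza, Romero, Moreau.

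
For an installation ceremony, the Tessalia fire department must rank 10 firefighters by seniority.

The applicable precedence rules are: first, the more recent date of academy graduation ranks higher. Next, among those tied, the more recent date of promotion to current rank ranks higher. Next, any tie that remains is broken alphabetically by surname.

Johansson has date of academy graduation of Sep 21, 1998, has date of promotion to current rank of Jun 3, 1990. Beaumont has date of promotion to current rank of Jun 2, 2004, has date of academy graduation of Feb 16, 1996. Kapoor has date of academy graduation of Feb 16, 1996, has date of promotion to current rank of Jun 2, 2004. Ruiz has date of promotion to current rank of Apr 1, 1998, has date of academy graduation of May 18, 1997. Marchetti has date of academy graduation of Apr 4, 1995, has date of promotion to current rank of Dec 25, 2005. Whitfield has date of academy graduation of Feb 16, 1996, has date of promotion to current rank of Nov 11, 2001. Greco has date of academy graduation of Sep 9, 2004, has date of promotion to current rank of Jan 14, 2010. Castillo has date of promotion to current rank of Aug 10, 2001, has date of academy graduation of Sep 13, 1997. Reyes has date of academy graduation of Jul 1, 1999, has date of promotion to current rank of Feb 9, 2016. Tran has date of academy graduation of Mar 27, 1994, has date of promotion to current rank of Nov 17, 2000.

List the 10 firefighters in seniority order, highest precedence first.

Greco, Reyes, Johansson, Castillo, Ruiz, Beaumont, Kapoor, Whitfield, Marchetti, Tran

By date of academy graduation (later first): Greco (Sep 9, 2004); then Reyes (Jul 1, 1999); then Johansson (Sep 21, 1998); then Castillo (Sep 13, 1997); then Ruiz (May 18, 1997); then Beaumont, Kapoor and Whitfield (each Feb 16, 1996); then Marchetti (Apr 4, 1995); then Tran (Mar 27, 1994).
Among Beaumont, Kapoor and Whitfield, by date of promotion to current rank (later first): Beaumont and Kapoor (Jun 2, 2004) before Whitfield (Nov 11, 2001).
Among Beaumont and Kapoor, alphabetically by surname: Beaumont before Kapoor.
Full order: Greco, Reyes, Johansson, Castillo, Ruiz, Beaumont, Kapoor, Whitfield, Marchetti, Tran.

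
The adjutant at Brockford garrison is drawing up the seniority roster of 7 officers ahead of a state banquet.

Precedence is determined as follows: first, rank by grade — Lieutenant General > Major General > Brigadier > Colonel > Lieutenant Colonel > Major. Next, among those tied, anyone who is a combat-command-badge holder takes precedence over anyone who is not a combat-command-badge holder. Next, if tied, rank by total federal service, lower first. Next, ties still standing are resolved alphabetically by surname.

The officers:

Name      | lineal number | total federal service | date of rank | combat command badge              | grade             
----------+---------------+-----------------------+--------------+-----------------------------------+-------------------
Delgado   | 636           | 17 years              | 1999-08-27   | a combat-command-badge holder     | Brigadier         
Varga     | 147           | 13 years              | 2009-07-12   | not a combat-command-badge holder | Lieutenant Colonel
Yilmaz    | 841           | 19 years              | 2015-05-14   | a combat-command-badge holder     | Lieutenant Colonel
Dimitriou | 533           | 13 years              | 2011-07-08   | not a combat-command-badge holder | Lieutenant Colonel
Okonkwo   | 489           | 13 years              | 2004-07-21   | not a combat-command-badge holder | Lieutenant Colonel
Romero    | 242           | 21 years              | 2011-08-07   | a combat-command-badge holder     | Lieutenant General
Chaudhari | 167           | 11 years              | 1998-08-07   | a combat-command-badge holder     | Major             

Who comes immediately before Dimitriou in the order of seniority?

Yilmaz

By grade: Romero (Lieutenant General); then Delgado (Brigadier); then Yilmaz, Dimitriou, Okonkwo and Varga (Lieutenant Colonel); then Chaudhari (Major).
Among Yilmaz, Dimitriou, Okonkwo and Varga, a combat-command-badge holder before not a combat-command-badge holder: Yilmaz (a combat-command-badge holder) before Dimitriou, Okonkwo and Varga (not a combat-command-badge holder).
Dimitriou, Okonkwo and Varga all have total federal service 13 years, so the next rule applies.
Among Dimitriou, Okonkwo and Varga, alphabetically by surname: Dimitriou before Okonkwo before Varga.
Order: Romero, Delgado, Yilmaz, Dimitriou, Okonkwo, Varga, Chaudhari.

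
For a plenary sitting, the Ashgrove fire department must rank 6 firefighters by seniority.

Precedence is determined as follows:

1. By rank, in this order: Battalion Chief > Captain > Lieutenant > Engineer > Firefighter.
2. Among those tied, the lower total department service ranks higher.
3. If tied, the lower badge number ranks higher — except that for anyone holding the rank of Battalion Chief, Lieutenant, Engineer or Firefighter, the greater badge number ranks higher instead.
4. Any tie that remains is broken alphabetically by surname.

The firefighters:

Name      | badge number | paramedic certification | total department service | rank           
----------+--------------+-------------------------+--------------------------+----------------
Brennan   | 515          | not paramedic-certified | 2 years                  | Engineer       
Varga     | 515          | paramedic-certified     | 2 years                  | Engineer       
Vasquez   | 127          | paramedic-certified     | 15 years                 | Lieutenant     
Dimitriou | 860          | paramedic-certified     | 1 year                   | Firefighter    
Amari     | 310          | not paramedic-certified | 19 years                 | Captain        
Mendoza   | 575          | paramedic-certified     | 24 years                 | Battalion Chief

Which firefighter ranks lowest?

By rank: Mendoza (Battalion Chief); then Amari (Captain); then Vasquez (Lieutenant); then Brennan and Varga (Engineer); then Dimitriou (Firefighter).
Brennan and Varga both have total department service 2 years, so the next rule applies.
Brennan and Varga both have badge number 515, so the next rule applies.
Among Brennan and Varga, alphabetically by surname: Brennan before Varga.
Order: Mendoza, Amari, Vasquez, Brennan, Varga, Dimitriou.

Dimitriou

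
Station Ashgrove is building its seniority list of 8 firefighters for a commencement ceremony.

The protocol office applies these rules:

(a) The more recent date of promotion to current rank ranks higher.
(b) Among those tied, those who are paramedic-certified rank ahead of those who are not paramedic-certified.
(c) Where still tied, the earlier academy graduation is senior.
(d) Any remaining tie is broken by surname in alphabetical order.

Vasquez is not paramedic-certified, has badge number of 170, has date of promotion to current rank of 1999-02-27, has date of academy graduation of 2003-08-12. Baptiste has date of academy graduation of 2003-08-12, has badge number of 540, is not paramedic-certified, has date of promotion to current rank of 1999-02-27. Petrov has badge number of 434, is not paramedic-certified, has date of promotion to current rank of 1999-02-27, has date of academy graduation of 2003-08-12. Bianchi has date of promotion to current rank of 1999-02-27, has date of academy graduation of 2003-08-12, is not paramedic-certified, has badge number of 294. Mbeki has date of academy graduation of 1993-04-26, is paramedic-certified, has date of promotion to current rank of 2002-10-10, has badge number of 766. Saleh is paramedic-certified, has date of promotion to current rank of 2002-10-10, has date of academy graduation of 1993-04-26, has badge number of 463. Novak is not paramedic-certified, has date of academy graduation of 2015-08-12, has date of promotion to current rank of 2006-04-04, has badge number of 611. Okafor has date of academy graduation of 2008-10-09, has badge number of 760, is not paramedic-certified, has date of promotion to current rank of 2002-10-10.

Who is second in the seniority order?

Mbeki

By date of promotion to current rank (later first): Novak (2006-04-04); then Mbeki, Saleh and Okafor (each 2002-10-10); then Baptiste, Bianchi, Petrov and Vasquez (each 1999-02-27).
Among Mbeki, Saleh and Okafor, paramedic-certified before not paramedic-certified: Mbeki and Saleh (paramedic-certified) before Okafor (not paramedic-certified).
Mbeki and Saleh both have date of academy graduation 1993-04-26, so the next rule applies.
Among Mbeki and Saleh, alphabetically by surname: Mbeki before Saleh.
Baptiste, Bianchi, Petrov and Vasquez are each not paramedic-certified, so the next rule applies.
Baptiste, Bianchi, Petrov and Vasquez all have date of academy graduation 2003-08-12, so the next rule applies.
Among Baptiste, Bianchi, Petrov and Vasquez, alphabetically by surname: Baptiste before Bianchi before Petrov before Vasquez.
Order: Novak, Mbeki, Saleh, Okafor, Baptiste, Bianchi, Petrov, Vasquez.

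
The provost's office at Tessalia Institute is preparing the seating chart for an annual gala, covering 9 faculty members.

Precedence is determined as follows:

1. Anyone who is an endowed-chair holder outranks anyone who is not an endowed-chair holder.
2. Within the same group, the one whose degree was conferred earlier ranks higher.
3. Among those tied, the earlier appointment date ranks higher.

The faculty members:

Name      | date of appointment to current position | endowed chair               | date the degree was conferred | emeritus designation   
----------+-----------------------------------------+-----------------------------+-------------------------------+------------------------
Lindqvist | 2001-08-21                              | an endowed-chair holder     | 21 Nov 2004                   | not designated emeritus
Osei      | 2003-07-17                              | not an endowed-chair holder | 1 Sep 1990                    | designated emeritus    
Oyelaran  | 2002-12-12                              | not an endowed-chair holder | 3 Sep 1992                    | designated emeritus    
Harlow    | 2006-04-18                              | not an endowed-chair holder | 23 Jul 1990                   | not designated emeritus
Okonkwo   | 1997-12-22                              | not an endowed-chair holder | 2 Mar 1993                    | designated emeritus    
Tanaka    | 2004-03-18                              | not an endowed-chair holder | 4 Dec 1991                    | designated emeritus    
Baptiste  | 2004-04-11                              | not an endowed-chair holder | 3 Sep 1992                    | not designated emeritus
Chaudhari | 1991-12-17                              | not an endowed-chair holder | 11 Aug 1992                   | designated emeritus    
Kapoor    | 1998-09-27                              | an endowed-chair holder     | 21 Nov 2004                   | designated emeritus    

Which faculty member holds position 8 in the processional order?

Baptiste

By the first rule: Kapoor and Lindqvist (both an endowed-chair holder); then Harlow, Osei, Tanaka, Chaudhari, Oyelaran, Baptiste and Okonkwo (each not an endowed-chair holder).
Kapoor and Lindqvist both have date the degree was conferred 21 Nov 2004, so the next rule applies.
Among Kapoor and Lindqvist, by date of appointment to current position (earlier first): Kapoor (1998-09-27) before Lindqvist (2001-08-21).
Among Harlow, Osei, Tanaka, Chaudhari, Oyelaran, Baptiste and Okonkwo, by date the degree was conferred (earlier first): Harlow (23 Jul 1990) before Osei (1 Sep 1990) before Tanaka (4 Dec 1991) before Chaudhari (11 Aug 1992) before Oyelaran and Baptiste (3 Sep 1992) before Okonkwo (2 Mar 1993).
Among Oyelaran and Baptiste, by date of appointment to current position (earlier first): Oyelaran (2002-12-12) before Baptiste (2004-04-11).
Order: Kapoor, Lindqvist, Harlow, Osei, Tanaka, Chaudhari, Oyelaran, Baptiste, Okonkwo.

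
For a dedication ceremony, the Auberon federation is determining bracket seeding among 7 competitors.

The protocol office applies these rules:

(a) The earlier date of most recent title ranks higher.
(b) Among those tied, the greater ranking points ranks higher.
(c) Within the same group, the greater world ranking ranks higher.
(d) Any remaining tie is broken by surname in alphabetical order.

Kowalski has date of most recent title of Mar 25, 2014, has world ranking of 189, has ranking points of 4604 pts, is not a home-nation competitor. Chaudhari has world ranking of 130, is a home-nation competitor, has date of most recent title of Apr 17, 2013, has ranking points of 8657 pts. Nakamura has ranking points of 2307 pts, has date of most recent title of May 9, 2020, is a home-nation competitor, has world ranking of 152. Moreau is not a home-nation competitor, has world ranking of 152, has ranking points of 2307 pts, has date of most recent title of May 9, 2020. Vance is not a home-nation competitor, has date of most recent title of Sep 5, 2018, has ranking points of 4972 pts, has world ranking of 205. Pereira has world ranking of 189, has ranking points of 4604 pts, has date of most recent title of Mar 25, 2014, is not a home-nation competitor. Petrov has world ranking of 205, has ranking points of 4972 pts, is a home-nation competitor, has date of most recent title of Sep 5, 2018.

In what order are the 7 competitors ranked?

By date of most recent title (earlier first): Chaudhari (Apr 17, 2013); then Kowalski and Pereira (both Mar 25, 2014); then Petrov and Vance (both Sep 5, 2018); then Moreau and Nakamura (both May 9, 2020).
Kowalski and Pereira both have ranking points 4604 pts, so the next rule applies.
Kowalski and Pereira both have world ranking 189, so the next rule applies.
Among Kowalski and Pereira, alphabetically by surname: Kowalski before Pereira.
Petrov and Vance both have ranking points 4972 pts, so the next rule applies.
Petrov and Vance both have world ranking 205, so the next rule applies.
Among Petrov and Vance, alphabetically by surname: Petrov before Vance.
Moreau and Nakamura both have ranking points 2307 pts, so the next rule applies.
Moreau and Nakamura both have world ranking 152, so the next rule applies.
Among Moreau and Nakamura, alphabetically by surname: Moreau before Nakamura.
Full order: Chaudhari, Kowalski, Pereira, Petrov, Vance, Moreau, Nakamura.

Chaudhari, Kowalski, Pereira, Petrov, Vance, Moreau, Nakamura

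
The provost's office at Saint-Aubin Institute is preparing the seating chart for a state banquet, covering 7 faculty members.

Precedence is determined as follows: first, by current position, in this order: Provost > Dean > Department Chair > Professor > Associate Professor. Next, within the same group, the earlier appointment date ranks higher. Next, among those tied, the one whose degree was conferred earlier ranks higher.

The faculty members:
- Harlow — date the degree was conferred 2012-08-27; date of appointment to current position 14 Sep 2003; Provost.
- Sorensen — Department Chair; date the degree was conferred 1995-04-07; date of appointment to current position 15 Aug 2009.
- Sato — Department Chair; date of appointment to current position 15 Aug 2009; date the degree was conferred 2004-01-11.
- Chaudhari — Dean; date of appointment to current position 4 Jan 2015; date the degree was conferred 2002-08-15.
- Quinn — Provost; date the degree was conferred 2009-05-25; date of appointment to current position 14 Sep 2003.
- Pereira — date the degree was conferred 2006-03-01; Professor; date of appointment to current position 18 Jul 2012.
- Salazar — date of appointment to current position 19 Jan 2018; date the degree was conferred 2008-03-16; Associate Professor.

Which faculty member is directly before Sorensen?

By current position: Quinn and Harlow (Provost); then Chaudhari (Dean); then Sorensen and Sato (Department Chair); then Pereira (Professor); then Salazar (Associate Professor).
Quinn and Harlow both have date of appointment to current position 14 Sep 2003, so the next rule applies.
Among Quinn and Harlow, by date the degree was conferred (earlier first): Quinn (2009-05-25) before Harlow (2012-08-27).
Sorensen and Sato both have date of appointment to current position 15 Aug 2009, so the next rule applies.
Among Sorensen and Sato, by date the degree was conferred (earlier first): Sorensen (1995-04-07) before Sato (2004-01-11).
Order: Quinn, Harlow, Chaudhari, Sorensen, Sato, Pereira, Salazar.

Chaudhari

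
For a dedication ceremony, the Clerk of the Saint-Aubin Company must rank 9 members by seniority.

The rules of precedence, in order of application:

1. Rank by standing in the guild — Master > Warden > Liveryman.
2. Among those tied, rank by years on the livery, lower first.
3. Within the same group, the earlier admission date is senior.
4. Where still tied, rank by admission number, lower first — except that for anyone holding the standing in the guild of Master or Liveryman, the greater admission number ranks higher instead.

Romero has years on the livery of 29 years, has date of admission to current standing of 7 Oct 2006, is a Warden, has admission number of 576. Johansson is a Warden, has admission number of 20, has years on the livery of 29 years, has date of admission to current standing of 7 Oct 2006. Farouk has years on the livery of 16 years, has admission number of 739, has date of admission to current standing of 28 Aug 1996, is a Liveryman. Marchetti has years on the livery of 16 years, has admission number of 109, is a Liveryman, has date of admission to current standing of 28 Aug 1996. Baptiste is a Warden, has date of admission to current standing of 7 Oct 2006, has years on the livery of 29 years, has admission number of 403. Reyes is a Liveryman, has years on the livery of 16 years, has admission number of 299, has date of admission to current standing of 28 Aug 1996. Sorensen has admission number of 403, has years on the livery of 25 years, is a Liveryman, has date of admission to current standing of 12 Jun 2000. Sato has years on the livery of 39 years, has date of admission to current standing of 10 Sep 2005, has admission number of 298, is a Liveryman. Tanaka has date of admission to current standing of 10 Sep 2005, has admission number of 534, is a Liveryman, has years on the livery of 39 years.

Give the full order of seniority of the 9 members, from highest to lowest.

Johansson, Baptiste, Romero, Farouk, Reyes, Marchetti, Sorensen, Tanaka, Sato

By standing in the guild: Johansson, Baptiste and Romero (Warden); then Farouk, Reyes, Marchetti, Sorensen, Tanaka and Sato (Liveryman).
Johansson, Baptiste and Romero all have years on the livery 29 years, so the next rule applies.
Johansson, Baptiste and Romero all have date of admission to current standing 7 Oct 2006, so the next rule applies.
Among Johansson, Baptiste and Romero, by admission number (lower first): Johansson (20) before Baptiste (403) before Romero (576).
Among Farouk, Reyes, Marchetti, Sorensen, Tanaka and Sato, by years on the livery (lower first): Farouk, Reyes and Marchetti (16 years) before Sorensen (25 years) before Tanaka and Sato (39 years).
Farouk, Reyes and Marchetti all have date of admission to current standing 28 Aug 1996, so the next rule applies.
Among Farouk, Reyes and Marchetti, by admission number (higher first) (reversed rule for this group): Farouk (739) before Reyes (299) before Marchetti (109).
Tanaka and Sato both have date of admission to current standing 10 Sep 2005, so the next rule applies.
Among Tanaka and Sato, by admission number (higher first) (reversed rule for this group): Tanaka (534) before Sato (298).
Full order: Johansson, Baptiste, Romero, Farouk, Reyes, Marchetti, Sorensen, Tanaka, Sato.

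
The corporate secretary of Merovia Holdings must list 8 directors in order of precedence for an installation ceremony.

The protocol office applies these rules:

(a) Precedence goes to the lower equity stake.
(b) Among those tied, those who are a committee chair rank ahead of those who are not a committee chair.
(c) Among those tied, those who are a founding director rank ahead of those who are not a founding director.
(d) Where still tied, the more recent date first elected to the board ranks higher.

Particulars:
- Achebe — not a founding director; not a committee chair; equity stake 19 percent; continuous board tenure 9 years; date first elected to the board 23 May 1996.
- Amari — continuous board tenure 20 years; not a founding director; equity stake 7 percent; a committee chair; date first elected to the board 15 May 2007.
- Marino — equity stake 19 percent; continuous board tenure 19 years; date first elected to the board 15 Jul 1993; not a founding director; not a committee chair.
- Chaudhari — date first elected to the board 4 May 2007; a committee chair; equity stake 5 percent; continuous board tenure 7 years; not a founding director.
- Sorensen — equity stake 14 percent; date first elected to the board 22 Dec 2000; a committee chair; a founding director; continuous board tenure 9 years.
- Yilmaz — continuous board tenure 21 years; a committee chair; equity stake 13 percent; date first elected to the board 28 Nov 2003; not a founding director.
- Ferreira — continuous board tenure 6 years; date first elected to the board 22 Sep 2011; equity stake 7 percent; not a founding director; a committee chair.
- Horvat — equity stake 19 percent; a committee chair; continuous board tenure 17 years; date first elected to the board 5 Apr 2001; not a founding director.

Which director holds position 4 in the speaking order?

Yilmaz

By equity stake (lower first): Chaudhari (5 percent); then Ferreira and Amari (both 7 percent); then Yilmaz (13 percent); then Sorensen (14 percent); then Horvat, Achebe and Marino (each 19 percent).
Ferreira and Amari are each a committee chair, so the next rule applies.
Ferreira and Amari are each not a founding director, so the next rule applies.
Among Ferreira and Amari, by date first elected to the board (later first): Ferreira (22 Sep 2011) before Amari (15 May 2007).
Among Horvat, Achebe and Marino, a committee chair before not a committee chair: Horvat (a committee chair) before Achebe and Marino (not a committee chair).
Achebe and Marino are each not a founding director, so the next rule applies.
Among Achebe and Marino, by date first elected to the board (later first): Achebe (23 May 1996) before Marino (15 Jul 1993).
Order: Chaudhari, Ferreira, Amari, Yilmaz, Sorensen, Horvat, Achebe, Marino.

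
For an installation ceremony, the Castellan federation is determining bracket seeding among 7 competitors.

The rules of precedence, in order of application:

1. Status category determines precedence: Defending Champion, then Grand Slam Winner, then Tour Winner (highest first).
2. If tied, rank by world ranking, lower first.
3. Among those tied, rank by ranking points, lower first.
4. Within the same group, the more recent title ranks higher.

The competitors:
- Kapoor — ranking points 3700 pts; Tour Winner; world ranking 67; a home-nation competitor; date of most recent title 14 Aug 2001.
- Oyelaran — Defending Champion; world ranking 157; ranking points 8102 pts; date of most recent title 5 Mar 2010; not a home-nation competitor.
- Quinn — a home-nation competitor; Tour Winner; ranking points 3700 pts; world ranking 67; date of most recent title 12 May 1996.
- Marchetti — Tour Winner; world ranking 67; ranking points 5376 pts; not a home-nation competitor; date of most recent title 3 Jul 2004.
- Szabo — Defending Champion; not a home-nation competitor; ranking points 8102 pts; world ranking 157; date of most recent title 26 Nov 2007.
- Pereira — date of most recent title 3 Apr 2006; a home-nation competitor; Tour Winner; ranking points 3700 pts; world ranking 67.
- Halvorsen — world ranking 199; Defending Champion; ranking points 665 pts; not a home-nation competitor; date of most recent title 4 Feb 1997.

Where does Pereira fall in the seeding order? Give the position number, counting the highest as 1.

4

By status category: Oyelaran, Szabo and Halvorsen (Defending Champion); then Pereira, Kapoor, Quinn and Marchetti (Tour Winner).
Among Oyelaran, Szabo and Halvorsen, by world ranking (lower first): Oyelaran and Szabo (157) before Halvorsen (199).
Oyelaran and Szabo both have ranking points 8102 pts, so the next rule applies.
Among Oyelaran and Szabo, by date of most recent title (later first): Oyelaran (5 Mar 2010) before Szabo (26 Nov 2007).
Pereira, Kapoor, Quinn and Marchetti all have world ranking 67, so the next rule applies.
Among Pereira, Kapoor, Quinn and Marchetti, by ranking points (lower first): Pereira, Kapoor and Quinn (3700 pts) before Marchetti (5376 pts).
Among Pereira, Kapoor and Quinn, by date of most recent title (later first): Pereira (3 Apr 2006) before Kapoor (14 Aug 2001) before Quinn (12 May 1996).
Order: Oyelaran, Szabo, Halvorsen, Pereira, Kapoor, Quinn, Marchetti. So position 4.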